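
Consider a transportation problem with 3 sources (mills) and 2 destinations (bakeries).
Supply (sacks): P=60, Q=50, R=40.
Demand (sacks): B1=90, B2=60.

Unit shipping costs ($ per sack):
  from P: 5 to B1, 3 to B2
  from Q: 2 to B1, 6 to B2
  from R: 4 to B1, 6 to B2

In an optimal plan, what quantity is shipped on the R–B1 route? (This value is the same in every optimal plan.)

Solving gives:
  P->B2: 60 sacks
  Q->B1: 50 sacks
  R->B1: 40 sacks
Total cost = $440.
So R→B1 carries 40 sacks.

40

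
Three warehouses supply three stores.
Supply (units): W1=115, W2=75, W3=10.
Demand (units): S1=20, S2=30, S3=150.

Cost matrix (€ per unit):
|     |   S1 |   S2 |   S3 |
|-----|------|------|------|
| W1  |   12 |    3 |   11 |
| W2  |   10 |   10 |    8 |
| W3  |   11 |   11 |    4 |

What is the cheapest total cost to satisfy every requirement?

An optimal shipping plan:
  W1–S1: 20 × €12 = €240
  W1–S2: 30 × €3 = €90
  W1–S3: 65 × €11 = €715
  W2–S3: 75 × €8 = €600
  W3–S3: 10 × €4 = €40
Total = 240 + 90 + 715 + 600 + 40 = €1685.
(Supply check: W1 ships 115; W2 ships 75; W3 ships 10.)

1685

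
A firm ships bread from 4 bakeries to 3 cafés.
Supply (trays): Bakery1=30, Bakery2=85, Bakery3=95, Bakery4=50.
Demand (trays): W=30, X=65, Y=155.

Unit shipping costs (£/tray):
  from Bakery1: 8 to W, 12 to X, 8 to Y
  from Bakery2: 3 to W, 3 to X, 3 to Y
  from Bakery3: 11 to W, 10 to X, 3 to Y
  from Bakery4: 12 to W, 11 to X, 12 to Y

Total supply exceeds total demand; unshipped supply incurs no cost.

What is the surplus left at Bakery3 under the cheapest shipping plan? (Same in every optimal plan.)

Minimum-cost shipments:
  Bakery1->W: 30 × £8 = £240
  Bakery2->X: 25 × £3 = £75
  Bakery2->Y: 60 × £3 = £180
  Bakery3->Y: 95 × £3 = £285
  Bakery4->X: 40 × £11 = £440
Total cost = £1220.
Bakery3 ships 95 of its 95, leaving 0.

0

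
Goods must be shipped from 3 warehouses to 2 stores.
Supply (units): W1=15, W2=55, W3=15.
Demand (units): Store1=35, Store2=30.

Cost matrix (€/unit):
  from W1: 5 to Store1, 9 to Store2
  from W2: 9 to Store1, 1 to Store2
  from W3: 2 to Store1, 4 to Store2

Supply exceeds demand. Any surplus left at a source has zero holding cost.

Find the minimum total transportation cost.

A cheapest plan:
  W1→Store1: 15 × €5 = €75
  W2→Store1: 5 × €9 = €45
  W2→Store2: 30 × €1 = €30
  W3→Store1: 15 × €2 = €30
Total = 75 + 45 + 30 + 30 = €180.

180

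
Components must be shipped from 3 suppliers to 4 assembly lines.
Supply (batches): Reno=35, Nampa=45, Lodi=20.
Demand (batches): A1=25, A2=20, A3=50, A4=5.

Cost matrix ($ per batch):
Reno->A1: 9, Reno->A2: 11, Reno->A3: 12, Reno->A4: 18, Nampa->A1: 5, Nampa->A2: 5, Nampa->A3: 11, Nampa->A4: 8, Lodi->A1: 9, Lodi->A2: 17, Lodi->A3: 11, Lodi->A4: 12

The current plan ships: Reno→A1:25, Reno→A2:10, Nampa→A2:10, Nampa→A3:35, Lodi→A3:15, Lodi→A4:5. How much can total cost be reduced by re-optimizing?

130

Current plan cost = 25·9 + 10·11 + 10·5 + 35·11 + 15·11 + 5·12 = $995.
Optimal plan:
  Reno→A1: 5 × $9 = $45
  Reno→A3: 30 × $12 = $360
  Nampa→A1: 20 × $5 = $100
  Nampa→A2: 20 × $5 = $100
  Nampa→A4: 5 × $8 = $40
  Lodi→A3: 20 × $11 = $220
Optimal cost = $865.
Saving = 995 − 865 = $130.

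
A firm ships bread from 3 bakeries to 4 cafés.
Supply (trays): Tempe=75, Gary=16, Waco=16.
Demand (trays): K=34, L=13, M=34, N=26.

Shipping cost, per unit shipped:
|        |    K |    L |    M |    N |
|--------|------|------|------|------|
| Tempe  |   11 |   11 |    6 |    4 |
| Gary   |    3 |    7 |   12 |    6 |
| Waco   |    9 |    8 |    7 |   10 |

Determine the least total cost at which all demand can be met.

One minimum-cost allocation:
  Tempe–K: 15 × 11 = 165
  Tempe–M: 34 × 6 = 204
  Tempe–N: 26 × 4 = 104
  Gary–K: 16 × 3 = 48
  Waco–K: 3 × 9 = 27
  Waco–L: 13 × 8 = 104
Total = 165 + 204 + 104 + 48 + 27 + 104 = 652.

652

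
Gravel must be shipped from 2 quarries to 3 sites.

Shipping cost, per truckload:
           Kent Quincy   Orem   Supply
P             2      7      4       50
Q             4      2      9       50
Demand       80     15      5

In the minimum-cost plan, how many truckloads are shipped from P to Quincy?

The minimum-cost plan:
  P->Kent: 45 × 2 = 90
  P->Orem: 5 × 4 = 20
  Q->Kent: 35 × 4 = 140
  Q->Quincy: 15 × 2 = 30
Total cost = 280.
The route P→Quincy is not used.

0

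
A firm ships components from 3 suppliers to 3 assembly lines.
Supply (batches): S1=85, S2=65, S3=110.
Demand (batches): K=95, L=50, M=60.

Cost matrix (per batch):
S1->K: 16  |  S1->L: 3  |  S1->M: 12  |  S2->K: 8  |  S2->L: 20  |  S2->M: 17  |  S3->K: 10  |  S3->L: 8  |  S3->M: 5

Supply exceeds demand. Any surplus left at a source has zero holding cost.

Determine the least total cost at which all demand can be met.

1270

An optimal shipping plan:
  S1→L: 50 × 3 = 150
  S2→K: 65 × 8 = 520
  S3→K: 30 × 10 = 300
  S3→M: 60 × 5 = 300
Total = 150 + 520 + 300 + 300 = 1270.
(Supply check: S1 ships 50; S2 ships 65; S3 ships 90.)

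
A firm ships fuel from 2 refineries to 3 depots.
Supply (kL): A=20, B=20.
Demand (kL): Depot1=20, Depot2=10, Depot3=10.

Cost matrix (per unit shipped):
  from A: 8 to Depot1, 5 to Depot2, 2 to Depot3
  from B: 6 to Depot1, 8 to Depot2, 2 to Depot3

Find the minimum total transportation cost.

Optimal allocation:
  A–Depot2: 10 × 5 = 50
  A–Depot3: 10 × 2 = 20
  B–Depot1: 20 × 6 = 120
Total = 50 + 20 + 120 = 190.

190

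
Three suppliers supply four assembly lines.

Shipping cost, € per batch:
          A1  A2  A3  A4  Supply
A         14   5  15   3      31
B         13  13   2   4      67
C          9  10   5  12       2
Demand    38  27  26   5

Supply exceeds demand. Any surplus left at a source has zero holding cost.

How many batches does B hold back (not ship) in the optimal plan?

An optimal plan:
  A->A2: 27 × €5 = €135
  A->A4: 4 × €3 = €12
  B->A1: 36 × €13 = €468
  B->A3: 26 × €2 = €52
  B->A4: 1 × €4 = €4
  C->A1: 2 × €9 = €18
Total cost = €689.
B ships 63 of its 67, leaving 4.

4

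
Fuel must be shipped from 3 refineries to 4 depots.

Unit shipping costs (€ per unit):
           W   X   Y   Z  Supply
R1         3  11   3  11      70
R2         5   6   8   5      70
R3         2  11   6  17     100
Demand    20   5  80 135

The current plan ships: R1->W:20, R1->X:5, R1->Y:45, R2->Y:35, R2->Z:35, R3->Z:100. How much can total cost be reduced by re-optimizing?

Current plan cost = 20·3 + 5·11 + 45·3 + 35·8 + 35·5 + 100·17 = €2405.
Optimal plan:
  R1–Y: 5 × €3 = €15
  R1–Z: 65 × €11 = €715
  R2–Z: 70 × €5 = €350
  R3–W: 20 × €2 = €40
  R3–X: 5 × €11 = €55
  R3–Y: 75 × €6 = €450
Optimal cost = €1625.
Saving = 2405 − 1625 = €780.

780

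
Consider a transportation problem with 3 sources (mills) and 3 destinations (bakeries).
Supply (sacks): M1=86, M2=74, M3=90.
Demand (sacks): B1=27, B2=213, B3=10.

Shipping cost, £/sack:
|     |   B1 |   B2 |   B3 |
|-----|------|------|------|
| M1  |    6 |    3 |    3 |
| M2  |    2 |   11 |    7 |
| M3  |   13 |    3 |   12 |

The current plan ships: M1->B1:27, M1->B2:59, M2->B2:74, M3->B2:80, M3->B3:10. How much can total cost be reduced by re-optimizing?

454

Current plan cost = 27·6 + 59·3 + 74·11 + 80·3 + 10·12 = £1513.
Optimal plan:
  M1 to B2: 86 × £3 = £258
  M2 to B1: 27 × £2 = £54
  M2 to B2: 37 × £11 = £407
  M2 to B3: 10 × £7 = £70
  M3 to B2: 90 × £3 = £270
Optimal cost = £1059.
Saving = 1513 − 1059 = £454.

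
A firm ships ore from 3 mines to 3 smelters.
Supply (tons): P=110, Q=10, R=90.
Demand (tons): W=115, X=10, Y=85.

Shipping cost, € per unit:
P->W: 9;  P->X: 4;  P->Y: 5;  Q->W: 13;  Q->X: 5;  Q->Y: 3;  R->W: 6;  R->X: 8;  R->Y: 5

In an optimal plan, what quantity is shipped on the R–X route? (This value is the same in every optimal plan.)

0

Optimal shipments:
  P→W: 25 × €9 = €225
  P→X: 10 × €4 = €40
  P→Y: 75 × €5 = €375
  Q→Y: 10 × €3 = €30
  R→W: 90 × €6 = €540
Total cost = €1210.
The route R→X is not used.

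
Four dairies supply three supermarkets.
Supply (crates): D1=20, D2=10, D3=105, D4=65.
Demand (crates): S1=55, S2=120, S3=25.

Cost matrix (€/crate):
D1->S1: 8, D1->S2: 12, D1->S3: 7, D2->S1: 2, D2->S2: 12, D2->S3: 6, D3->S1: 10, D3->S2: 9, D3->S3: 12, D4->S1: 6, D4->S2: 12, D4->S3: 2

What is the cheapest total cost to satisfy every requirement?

1475

A cheapest plan:
  D1–S1: 5 × €8 = €40
  D1–S2: 15 × €12 = €180
  D2–S1: 10 × €2 = €20
  D3–S2: 105 × €9 = €945
  D4–S1: 40 × €6 = €240
  D4–S3: 25 × €2 = €50
Total = 40 + 180 + 20 + 945 + 240 + 50 = €1475.
(Supply check: D1 ships 20; D2 ships 10; D3 ships 105; D4 ships 65.)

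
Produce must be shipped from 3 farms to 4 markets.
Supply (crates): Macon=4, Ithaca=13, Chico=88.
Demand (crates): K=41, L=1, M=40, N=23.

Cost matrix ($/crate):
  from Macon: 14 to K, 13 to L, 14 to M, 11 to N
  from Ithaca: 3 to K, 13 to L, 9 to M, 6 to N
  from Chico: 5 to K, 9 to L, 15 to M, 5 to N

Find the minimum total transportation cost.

847

Optimal allocation:
  Macon to M: 4 crates
  Ithaca to M: 13 crates
  Chico to K: 41 crates
  Chico to L: 1 crates
  Chico to M: 23 crates
  Chico to N: 23 crates
Total cost = $847.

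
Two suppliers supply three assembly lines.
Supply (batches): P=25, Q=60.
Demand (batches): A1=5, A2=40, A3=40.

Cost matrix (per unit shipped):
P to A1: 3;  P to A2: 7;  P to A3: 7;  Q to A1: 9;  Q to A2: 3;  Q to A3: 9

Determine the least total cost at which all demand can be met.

455

One minimum-cost allocation:
  P–A1: 5 batches
  P–A3: 20 batches
  Q–A2: 40 batches
  Q–A3: 20 batches
Total cost = 455.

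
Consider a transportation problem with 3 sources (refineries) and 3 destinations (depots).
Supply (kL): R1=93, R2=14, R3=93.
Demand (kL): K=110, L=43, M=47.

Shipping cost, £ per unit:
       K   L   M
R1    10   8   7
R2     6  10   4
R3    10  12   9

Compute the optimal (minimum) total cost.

1717

Optimal allocation:
  R1→K: 3 × £10 = £30
  R1→L: 43 × £8 = £344
  R1→M: 47 × £7 = £329
  R2→K: 14 × £6 = £84
  R3→K: 93 × £10 = £930
Total = 30 + 344 + 329 + 84 + 930 = £1717.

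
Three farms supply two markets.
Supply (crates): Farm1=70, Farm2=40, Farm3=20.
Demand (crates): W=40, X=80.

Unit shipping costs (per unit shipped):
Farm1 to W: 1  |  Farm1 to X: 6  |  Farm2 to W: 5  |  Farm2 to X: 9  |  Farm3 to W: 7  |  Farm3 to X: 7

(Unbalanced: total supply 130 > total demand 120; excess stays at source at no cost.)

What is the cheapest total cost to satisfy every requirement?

630

A cheapest plan:
  Farm1 to W: 40 crates
  Farm1 to X: 30 crates
  Farm2 to X: 30 crates
  Farm3 to X: 20 crates
Total cost = 630.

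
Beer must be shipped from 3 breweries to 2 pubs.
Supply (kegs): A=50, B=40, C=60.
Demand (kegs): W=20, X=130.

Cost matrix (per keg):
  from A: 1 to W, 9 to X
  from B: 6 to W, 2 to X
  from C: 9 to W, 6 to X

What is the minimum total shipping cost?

Optimal allocation:
  A to W: 20 kegs
  A to X: 30 kegs
  B to X: 40 kegs
  C to X: 60 kegs
Total cost = 730.

730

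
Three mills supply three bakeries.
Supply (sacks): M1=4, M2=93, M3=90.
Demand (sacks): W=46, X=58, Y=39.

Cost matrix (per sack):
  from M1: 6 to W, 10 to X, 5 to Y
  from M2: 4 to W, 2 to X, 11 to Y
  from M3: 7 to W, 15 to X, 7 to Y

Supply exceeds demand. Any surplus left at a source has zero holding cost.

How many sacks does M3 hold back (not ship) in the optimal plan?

44

An optimal plan:
  M1->Y: 4 × 5 = 20
  M2->W: 35 × 4 = 140
  M2->X: 58 × 2 = 116
  M3->W: 11 × 7 = 77
  M3->Y: 35 × 7 = 245
Total cost = 598.
M3 ships 46 of its 90, leaving 44.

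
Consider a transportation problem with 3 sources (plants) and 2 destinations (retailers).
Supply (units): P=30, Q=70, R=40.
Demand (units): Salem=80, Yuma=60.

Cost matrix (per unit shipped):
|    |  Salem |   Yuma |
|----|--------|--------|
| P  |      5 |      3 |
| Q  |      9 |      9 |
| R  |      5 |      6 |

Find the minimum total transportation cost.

920

One minimum-cost allocation:
  P to Yuma: 30 × 3 = 90
  Q to Salem: 40 × 9 = 360
  Q to Yuma: 30 × 9 = 270
  R to Salem: 40 × 5 = 200
Total = 90 + 360 + 270 + 200 = 920.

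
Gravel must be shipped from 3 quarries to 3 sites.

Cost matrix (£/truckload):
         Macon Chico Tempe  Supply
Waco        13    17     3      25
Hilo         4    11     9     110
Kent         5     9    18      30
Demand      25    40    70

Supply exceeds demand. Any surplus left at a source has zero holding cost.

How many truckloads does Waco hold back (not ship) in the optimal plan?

An optimal plan:
  Waco→Tempe: 25 truckloads
  Hilo→Macon: 25 truckloads
  Hilo→Chico: 10 truckloads
  Hilo→Tempe: 45 truckloads
  Kent→Chico: 30 truckloads
Total cost = £960.
Waco ships 25 of its 25, leaving 0.

0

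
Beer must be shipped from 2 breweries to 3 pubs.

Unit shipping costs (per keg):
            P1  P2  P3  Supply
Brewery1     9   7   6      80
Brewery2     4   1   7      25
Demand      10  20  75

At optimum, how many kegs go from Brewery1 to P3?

75

The minimum-cost plan:
  Brewery1→P1: 5 × 9 = 45
  Brewery1→P3: 75 × 6 = 450
  Brewery2→P1: 5 × 4 = 20
  Brewery2→P2: 20 × 1 = 20
Total cost = 535.
So Brewery1→P3 carries 75 kegs.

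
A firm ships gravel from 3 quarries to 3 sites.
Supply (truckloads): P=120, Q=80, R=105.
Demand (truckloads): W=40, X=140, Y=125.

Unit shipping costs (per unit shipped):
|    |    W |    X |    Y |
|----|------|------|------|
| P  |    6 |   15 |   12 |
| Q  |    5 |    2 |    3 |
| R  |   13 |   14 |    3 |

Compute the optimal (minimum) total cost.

One minimum-cost allocation:
  P->W: 40 × 6 = 240
  P->X: 60 × 15 = 900
  P->Y: 20 × 12 = 240
  Q->X: 80 × 2 = 160
  R->Y: 105 × 3 = 315
Total = 240 + 900 + 240 + 160 + 315 = 1855.
(Supply check: P ships 120; Q ships 80; R ships 105.)

1855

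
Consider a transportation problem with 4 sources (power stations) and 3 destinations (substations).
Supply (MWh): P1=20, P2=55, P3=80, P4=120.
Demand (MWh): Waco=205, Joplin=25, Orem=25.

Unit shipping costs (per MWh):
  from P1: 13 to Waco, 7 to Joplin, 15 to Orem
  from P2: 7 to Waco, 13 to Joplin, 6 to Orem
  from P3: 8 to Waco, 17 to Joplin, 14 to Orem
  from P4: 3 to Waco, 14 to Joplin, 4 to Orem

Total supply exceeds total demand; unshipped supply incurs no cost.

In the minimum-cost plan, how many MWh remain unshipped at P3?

An optimal plan:
  P1–Joplin: 20 × 7 = 140
  P2–Waco: 25 × 7 = 175
  P2–Joplin: 5 × 13 = 65
  P2–Orem: 25 × 6 = 150
  P3–Waco: 60 × 8 = 480
  P4–Waco: 120 × 3 = 360
Total cost = 1370.
P3 ships 60 of its 80, leaving 20.

20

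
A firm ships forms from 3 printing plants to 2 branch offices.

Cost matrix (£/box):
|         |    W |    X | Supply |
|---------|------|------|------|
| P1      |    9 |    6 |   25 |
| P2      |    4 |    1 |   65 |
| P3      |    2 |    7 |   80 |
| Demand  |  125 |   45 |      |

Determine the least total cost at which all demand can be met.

510

One minimum-cost allocation:
  P1->W: 25 boxes
  P2->W: 20 boxes
  P2->X: 45 boxes
  P3->W: 80 boxes
Total cost = £510.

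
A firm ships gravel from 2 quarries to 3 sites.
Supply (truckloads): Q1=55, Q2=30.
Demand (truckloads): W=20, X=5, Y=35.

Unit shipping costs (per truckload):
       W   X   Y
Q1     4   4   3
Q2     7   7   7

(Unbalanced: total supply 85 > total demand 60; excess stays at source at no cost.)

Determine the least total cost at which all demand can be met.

220

A cheapest plan:
  Q1->W: 20 × 4 = 80
  Q1->Y: 35 × 3 = 105
  Q2->X: 5 × 7 = 35
Total = 80 + 105 + 35 = 220.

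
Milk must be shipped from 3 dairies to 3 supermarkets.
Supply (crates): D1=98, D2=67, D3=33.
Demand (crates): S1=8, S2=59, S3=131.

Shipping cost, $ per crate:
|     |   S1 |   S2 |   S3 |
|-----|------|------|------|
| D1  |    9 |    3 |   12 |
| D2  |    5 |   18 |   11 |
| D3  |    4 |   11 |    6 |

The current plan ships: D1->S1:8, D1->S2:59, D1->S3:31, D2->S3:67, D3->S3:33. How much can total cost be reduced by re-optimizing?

Current plan cost = 8·9 + 59·3 + 31·12 + 67·11 + 33·6 = $1556.
Optimal plan:
  D1->S2: 59 crates
  D1->S3: 39 crates
  D2->S1: 8 crates
  D2->S3: 59 crates
  D3->S3: 33 crates
Optimal cost = $1532.
Saving = 1556 − 1532 = $24.

24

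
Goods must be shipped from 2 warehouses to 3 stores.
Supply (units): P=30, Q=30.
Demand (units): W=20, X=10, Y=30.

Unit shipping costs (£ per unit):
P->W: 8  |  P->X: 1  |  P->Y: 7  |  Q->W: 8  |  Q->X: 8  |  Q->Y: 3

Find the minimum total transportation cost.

An optimal shipping plan:
  P->W: 20 × £8 = £160
  P->X: 10 × £1 = £10
  Q->Y: 30 × £3 = £90
Total = 160 + 10 + 90 = £260.

260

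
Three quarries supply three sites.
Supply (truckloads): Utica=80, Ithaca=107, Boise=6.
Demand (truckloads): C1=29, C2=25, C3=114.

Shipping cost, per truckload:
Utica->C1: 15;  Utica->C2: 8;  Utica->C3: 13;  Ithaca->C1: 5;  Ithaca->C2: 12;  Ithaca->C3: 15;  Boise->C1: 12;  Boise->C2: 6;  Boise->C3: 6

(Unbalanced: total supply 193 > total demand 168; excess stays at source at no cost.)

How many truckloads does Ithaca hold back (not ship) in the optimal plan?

25

An optimal plan:
  Utica→C2: 25 truckloads
  Utica→C3: 55 truckloads
  Ithaca→C1: 29 truckloads
  Ithaca→C3: 53 truckloads
  Boise→C3: 6 truckloads
Total cost = 1891.
Ithaca ships 82 of its 107, leaving 25.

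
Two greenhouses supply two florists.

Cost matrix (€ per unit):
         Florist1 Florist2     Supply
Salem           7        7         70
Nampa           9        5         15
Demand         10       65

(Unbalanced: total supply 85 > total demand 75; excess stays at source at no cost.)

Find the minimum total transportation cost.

A cheapest plan:
  Salem->Florist1: 10 bunches
  Salem->Florist2: 50 bunches
  Nampa->Florist2: 15 bunches
Total cost = €495.

495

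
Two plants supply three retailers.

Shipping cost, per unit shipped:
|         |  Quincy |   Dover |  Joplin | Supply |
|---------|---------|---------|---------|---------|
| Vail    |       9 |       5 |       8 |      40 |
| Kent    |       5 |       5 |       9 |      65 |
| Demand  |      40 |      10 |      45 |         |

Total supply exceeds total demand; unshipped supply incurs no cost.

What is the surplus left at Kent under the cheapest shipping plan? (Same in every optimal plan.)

An optimal plan:
  Vail–Joplin: 40 units
  Kent–Quincy: 40 units
  Kent–Dover: 10 units
  Kent–Joplin: 5 units
Total cost = 615.
Kent ships 55 of its 65, leaving 10.

10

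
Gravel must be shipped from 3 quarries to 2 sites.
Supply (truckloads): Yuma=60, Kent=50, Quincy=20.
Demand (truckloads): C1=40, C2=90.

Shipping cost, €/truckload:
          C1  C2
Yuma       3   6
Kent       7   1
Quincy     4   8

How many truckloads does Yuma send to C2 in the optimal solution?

Optimal shipments:
  Yuma->C1: 20 truckloads
  Yuma->C2: 40 truckloads
  Kent->C2: 50 truckloads
  Quincy->C1: 20 truckloads
Total cost = €430.
So Yuma→C2 carries 40 truckloads.

40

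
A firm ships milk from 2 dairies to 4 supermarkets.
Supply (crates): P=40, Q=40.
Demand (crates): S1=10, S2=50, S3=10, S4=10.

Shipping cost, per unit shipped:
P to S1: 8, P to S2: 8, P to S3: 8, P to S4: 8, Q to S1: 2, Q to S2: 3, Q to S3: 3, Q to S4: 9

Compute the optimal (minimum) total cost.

Optimal allocation:
  P->S2: 20 crates
  P->S3: 10 crates
  P->S4: 10 crates
  Q->S1: 10 crates
  Q->S2: 30 crates
Total cost = 430.

430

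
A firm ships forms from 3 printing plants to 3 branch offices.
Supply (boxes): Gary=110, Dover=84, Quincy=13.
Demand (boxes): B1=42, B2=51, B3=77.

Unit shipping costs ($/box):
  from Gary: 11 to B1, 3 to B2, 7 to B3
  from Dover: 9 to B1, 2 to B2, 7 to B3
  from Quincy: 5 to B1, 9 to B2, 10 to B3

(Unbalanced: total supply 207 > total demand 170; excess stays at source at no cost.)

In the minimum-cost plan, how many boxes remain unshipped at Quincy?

An optimal plan:
  Gary–B3: 73 × $7 = $511
  Dover–B1: 29 × $9 = $261
  Dover–B2: 51 × $2 = $102
  Dover–B3: 4 × $7 = $28
  Quincy–B1: 13 × $5 = $65
Total cost = $967.
Quincy ships 13 of its 13, leaving 0.

0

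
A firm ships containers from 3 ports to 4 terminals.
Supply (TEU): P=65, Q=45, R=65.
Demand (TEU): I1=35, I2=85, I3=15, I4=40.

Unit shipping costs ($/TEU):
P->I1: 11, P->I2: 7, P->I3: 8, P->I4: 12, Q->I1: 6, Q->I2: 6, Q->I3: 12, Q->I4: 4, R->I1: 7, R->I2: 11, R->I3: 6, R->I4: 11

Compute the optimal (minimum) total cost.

One minimum-cost allocation:
  P–I2: 65 × $7 = $455
  Q–I2: 5 × $6 = $30
  Q–I4: 40 × $4 = $160
  R–I1: 35 × $7 = $245
  R–I2: 15 × $11 = $165
  R–I3: 15 × $6 = $90
Total = 455 + 30 + 160 + 245 + 165 + 90 = $1145.
(Supply check: P ships 65; Q ships 45; R ships 65.)

1145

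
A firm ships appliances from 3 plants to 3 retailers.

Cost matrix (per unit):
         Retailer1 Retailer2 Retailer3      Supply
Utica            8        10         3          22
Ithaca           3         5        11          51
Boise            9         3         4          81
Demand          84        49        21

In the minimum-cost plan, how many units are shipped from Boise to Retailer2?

49

Solving gives:
  Utica→Retailer1: 1 × 8 = 8
  Utica→Retailer3: 21 × 3 = 63
  Ithaca→Retailer1: 51 × 3 = 153
  Boise→Retailer1: 32 × 9 = 288
  Boise→Retailer2: 49 × 3 = 147
Total cost = 659.
So Boise→Retailer2 carries 49 units.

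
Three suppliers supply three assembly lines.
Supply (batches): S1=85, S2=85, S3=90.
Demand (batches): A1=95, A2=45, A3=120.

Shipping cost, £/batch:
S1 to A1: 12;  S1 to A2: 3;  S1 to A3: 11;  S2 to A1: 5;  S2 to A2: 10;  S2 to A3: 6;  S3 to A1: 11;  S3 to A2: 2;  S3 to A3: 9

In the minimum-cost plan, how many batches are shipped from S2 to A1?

Solving gives:
  S1->A1: 10 × £12 = £120
  S1->A2: 45 × £3 = £135
  S1->A3: 30 × £11 = £330
  S2->A1: 85 × £5 = £425
  S3->A3: 90 × £9 = £810
Total cost = £1820.
So S2→A1 carries 85 batches.

85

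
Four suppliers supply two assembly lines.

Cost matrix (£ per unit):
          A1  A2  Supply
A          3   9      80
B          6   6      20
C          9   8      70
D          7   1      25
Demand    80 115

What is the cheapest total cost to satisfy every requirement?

A cheapest plan:
  A–A1: 80 × £3 = £240
  B–A2: 20 × £6 = £120
  C–A2: 70 × £8 = £560
  D–A2: 25 × £1 = £25
Total = 240 + 120 + 560 + 25 = £945.
(Supply check: A ships 80; B ships 20; C ships 70; D ships 25.)

945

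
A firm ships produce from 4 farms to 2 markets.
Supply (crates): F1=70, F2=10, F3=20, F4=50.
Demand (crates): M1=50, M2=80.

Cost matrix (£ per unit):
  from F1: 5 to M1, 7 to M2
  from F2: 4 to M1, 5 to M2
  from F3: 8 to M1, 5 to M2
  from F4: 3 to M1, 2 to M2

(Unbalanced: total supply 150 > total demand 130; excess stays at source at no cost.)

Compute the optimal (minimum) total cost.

500

Optimal allocation:
  F1 to M1: 50 × £5 = £250
  F2 to M2: 10 × £5 = £50
  F3 to M2: 20 × £5 = £100
  F4 to M2: 50 × £2 = £100
Total = 250 + 50 + 100 + 100 = £500.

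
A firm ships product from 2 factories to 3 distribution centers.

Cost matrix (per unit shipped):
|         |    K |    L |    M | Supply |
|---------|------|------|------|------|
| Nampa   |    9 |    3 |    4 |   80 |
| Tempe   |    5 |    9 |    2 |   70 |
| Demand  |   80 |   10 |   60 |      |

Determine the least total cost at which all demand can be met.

An optimal shipping plan:
  Nampa–K: 10 × 9 = 90
  Nampa–L: 10 × 3 = 30
  Nampa–M: 60 × 4 = 240
  Tempe–K: 70 × 5 = 350
Total = 90 + 30 + 240 + 350 = 710.

710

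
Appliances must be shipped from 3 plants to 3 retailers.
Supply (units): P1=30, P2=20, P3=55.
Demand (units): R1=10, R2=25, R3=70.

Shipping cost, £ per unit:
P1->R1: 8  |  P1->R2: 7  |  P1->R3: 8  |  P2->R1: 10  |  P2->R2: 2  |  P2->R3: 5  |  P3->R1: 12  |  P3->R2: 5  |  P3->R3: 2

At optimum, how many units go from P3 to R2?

0

Optimal shipments:
  P1->R1: 10 × £8 = £80
  P1->R2: 5 × £7 = £35
  P1->R3: 15 × £8 = £120
  P2->R2: 20 × £2 = £40
  P3->R3: 55 × £2 = £110
Total cost = £385.
The route P3→R2 is not used.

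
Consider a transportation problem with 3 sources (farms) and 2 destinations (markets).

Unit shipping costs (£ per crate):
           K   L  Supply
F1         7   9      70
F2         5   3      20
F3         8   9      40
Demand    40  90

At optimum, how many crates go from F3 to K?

Optimal shipments:
  F1–K: 40 × £7 = £280
  F1–L: 30 × £9 = £270
  F2–L: 20 × £3 = £60
  F3–L: 40 × £9 = £360
Total cost = £970.
The route F3→K is not used.

0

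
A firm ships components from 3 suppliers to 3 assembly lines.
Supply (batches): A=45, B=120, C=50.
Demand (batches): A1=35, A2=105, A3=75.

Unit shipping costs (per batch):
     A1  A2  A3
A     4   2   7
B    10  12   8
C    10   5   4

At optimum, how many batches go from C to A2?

The minimum-cost plan:
  A->A2: 45 × 2 = 90
  B->A1: 35 × 10 = 350
  B->A2: 10 × 12 = 120
  B->A3: 75 × 8 = 600
  C->A2: 50 × 5 = 250
Total cost = 1410.
So C→A2 carries 50 batches.

50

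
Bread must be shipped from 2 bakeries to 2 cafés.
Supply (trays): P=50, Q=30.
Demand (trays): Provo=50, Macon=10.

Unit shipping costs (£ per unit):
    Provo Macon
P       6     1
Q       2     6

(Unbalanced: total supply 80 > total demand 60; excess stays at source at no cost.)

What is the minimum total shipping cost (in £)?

190

One minimum-cost allocation:
  P to Provo: 20 × £6 = £120
  P to Macon: 10 × £1 = £10
  Q to Provo: 30 × £2 = £60
Total = 120 + 10 + 60 = £190.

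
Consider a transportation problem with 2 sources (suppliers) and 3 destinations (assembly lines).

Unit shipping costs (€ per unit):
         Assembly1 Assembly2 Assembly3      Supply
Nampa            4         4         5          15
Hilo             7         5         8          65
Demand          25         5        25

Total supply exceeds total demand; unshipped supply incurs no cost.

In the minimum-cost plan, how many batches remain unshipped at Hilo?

An optimal plan:
  Nampa–Assembly1: 15 batches
  Hilo–Assembly1: 10 batches
  Hilo–Assembly2: 5 batches
  Hilo–Assembly3: 25 batches
Total cost = €355.
Hilo ships 40 of its 65, leaving 25.

25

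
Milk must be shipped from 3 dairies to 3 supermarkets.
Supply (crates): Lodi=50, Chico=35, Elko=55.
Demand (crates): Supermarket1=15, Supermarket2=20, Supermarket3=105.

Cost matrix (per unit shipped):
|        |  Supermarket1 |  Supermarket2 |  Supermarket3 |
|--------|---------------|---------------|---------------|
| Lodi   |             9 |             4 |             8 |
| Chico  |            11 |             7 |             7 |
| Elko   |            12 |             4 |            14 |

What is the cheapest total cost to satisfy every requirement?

1185

Optimal allocation:
  Lodi–Supermarket3: 50 crates
  Chico–Supermarket3: 35 crates
  Elko–Supermarket1: 15 crates
  Elko–Supermarket2: 20 crates
  Elko–Supermarket3: 20 crates
Total cost = 1185.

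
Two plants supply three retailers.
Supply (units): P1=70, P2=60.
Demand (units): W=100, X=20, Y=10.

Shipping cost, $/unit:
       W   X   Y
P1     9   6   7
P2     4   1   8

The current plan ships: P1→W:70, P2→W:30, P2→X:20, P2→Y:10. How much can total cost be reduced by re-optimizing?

Current plan cost = 70·9 + 30·4 + 20·1 + 10·8 = $850.
Optimal plan:
  P1 to W: 40 units
  P1 to X: 20 units
  P1 to Y: 10 units
  P2 to W: 60 units
Optimal cost = $790.
Saving = 850 − 790 = $60.

60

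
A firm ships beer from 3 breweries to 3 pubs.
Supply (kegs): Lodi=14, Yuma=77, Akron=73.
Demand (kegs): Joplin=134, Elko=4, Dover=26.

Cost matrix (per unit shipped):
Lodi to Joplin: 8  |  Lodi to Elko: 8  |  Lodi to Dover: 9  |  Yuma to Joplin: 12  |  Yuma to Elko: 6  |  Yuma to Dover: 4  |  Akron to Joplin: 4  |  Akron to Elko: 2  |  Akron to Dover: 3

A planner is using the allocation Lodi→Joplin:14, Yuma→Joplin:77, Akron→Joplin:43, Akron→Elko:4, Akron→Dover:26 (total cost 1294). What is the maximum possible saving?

198

Current plan cost = 14·8 + 77·12 + 43·4 + 4·2 + 26·3 = 1294.
Optimal plan:
  Lodi→Joplin: 14 × 8 = 112
  Yuma→Joplin: 47 × 12 = 564
  Yuma→Elko: 4 × 6 = 24
  Yuma→Dover: 26 × 4 = 104
  Akron→Joplin: 73 × 4 = 292
Optimal cost = 1096.
Saving = 1294 − 1096 = 198.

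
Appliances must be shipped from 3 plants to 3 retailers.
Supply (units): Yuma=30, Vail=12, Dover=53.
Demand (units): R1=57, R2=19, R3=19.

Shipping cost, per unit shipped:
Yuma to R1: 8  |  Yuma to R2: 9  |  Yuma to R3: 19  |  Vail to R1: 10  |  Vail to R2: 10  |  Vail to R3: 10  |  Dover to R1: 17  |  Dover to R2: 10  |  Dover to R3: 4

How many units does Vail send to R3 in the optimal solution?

Optimal shipments:
  Yuma→R1: 30 × 8 = 240
  Vail→R1: 12 × 10 = 120
  Dover→R1: 15 × 17 = 255
  Dover→R2: 19 × 10 = 190
  Dover→R3: 19 × 4 = 76
Total cost = 881.
The route Vail→R3 is not used.

0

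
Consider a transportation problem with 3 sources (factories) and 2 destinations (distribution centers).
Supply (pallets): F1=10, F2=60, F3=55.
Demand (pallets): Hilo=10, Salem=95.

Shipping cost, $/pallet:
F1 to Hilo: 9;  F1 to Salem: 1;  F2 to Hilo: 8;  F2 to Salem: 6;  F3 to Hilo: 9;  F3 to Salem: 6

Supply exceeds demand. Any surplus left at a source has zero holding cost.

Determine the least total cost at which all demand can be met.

600

Optimal allocation:
  F1–Salem: 10 × $1 = $10
  F2–Hilo: 10 × $8 = $80
  F2–Salem: 30 × $6 = $180
  F3–Salem: 55 × $6 = $330
Total = 10 + 80 + 180 + 330 = $600.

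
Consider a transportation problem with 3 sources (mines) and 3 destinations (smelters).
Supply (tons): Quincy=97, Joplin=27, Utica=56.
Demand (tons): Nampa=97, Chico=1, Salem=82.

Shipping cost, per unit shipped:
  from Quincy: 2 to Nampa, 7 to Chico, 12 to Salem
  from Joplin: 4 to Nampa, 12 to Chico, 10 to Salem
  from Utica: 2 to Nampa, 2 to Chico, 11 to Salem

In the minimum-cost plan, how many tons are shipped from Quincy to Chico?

Optimal shipments:
  Quincy→Nampa: 97 tons
  Joplin→Salem: 27 tons
  Utica→Chico: 1 tons
  Utica→Salem: 55 tons
Total cost = 1071.
The route Quincy→Chico is not used.

0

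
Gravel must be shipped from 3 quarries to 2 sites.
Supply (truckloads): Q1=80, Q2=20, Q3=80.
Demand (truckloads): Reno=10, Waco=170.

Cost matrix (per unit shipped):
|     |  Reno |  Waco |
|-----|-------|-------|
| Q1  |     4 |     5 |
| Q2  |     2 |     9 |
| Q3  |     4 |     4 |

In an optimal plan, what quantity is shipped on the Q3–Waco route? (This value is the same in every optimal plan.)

Optimal shipments:
  Q1 to Waco: 80 truckloads
  Q2 to Reno: 10 truckloads
  Q2 to Waco: 10 truckloads
  Q3 to Waco: 80 truckloads
Total cost = 830.
So Q3→Waco carries 80 truckloads.

80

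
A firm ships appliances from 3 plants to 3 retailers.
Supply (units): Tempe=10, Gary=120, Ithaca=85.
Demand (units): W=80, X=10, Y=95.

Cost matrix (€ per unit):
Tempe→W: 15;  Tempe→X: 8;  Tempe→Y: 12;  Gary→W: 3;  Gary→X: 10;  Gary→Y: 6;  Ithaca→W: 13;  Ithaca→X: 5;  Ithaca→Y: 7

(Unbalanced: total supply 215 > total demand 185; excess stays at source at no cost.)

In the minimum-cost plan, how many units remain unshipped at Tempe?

10

An optimal plan:
  Gary→W: 80 × €3 = €240
  Gary→Y: 40 × €6 = €240
  Ithaca→X: 10 × €5 = €50
  Ithaca→Y: 55 × €7 = €385
Total cost = €915.
Tempe ships 0 of its 10, leaving 10.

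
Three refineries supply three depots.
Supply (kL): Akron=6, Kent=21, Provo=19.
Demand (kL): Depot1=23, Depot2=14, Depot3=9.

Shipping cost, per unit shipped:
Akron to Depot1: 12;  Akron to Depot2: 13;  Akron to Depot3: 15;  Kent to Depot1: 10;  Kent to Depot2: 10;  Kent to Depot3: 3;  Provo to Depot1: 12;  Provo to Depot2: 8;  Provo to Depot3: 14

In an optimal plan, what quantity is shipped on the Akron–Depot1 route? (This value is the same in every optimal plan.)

The minimum-cost plan:
  Akron–Depot1: 6 × 12 = 72
  Kent–Depot1: 12 × 10 = 120
  Kent–Depot3: 9 × 3 = 27
  Provo–Depot1: 5 × 12 = 60
  Provo–Depot2: 14 × 8 = 112
Total cost = 391.
So Akron→Depot1 carries 6 kL.

6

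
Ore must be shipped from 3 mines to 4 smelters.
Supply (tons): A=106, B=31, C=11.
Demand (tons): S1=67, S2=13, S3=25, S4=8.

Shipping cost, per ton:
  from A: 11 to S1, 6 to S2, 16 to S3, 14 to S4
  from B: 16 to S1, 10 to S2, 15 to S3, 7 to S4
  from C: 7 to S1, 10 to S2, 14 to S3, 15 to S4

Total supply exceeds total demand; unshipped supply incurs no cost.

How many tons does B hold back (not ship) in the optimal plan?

An optimal plan:
  A→S1: 56 × 11 = 616
  A→S2: 13 × 6 = 78
  A→S3: 2 × 16 = 32
  B→S3: 23 × 15 = 345
  B→S4: 8 × 7 = 56
  C→S1: 11 × 7 = 77
Total cost = 1204.
B ships 31 of its 31, leaving 0.

0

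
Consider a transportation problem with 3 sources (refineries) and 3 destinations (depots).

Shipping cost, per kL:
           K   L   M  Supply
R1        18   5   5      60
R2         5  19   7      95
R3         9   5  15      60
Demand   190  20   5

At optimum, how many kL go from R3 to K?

Solving gives:
  R1→K: 35 × 18 = 630
  R1→L: 20 × 5 = 100
  R1→M: 5 × 5 = 25
  R2→K: 95 × 5 = 475
  R3→K: 60 × 9 = 540
Total cost = 1770.
So R3→K carries 60 kL.

60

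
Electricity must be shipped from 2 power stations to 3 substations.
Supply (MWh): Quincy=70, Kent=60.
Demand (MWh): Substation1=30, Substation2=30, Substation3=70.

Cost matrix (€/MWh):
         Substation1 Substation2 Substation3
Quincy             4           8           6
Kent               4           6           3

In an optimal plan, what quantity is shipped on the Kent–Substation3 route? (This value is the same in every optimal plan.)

60

Optimal shipments:
  Quincy to Substation1: 30 × €4 = €120
  Quincy to Substation2: 30 × €8 = €240
  Quincy to Substation3: 10 × €6 = €60
  Kent to Substation3: 60 × €3 = €180
Total cost = €600.
So Kent→Substation3 carries 60 MWh.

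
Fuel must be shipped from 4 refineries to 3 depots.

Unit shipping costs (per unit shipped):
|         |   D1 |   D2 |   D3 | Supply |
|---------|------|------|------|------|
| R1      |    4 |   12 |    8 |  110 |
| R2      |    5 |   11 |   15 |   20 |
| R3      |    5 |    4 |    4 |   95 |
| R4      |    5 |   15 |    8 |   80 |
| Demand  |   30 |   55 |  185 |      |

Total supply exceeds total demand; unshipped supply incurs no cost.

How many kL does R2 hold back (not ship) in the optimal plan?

An optimal plan:
  R1–D1: 30 × 4 = 120
  R1–D3: 80 × 8 = 640
  R3–D2: 55 × 4 = 220
  R3–D3: 40 × 4 = 160
  R4–D3: 65 × 8 = 520
Total cost = 1660.
R2 ships 0 of its 20, leaving 20.

20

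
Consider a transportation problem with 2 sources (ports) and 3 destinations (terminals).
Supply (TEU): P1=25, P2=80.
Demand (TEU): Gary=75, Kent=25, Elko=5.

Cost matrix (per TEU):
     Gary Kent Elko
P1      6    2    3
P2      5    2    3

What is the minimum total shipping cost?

A cheapest plan:
  P1 to Kent: 25 × 2 = 50
  P2 to Gary: 75 × 5 = 375
  P2 to Elko: 5 × 3 = 15
Total = 50 + 375 + 15 = 440.

440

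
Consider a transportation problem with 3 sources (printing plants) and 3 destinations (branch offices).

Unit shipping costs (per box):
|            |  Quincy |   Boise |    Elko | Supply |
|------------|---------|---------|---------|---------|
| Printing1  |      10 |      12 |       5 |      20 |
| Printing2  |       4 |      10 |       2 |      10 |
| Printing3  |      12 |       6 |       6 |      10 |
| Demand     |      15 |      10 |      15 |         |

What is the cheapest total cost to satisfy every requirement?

An optimal shipping plan:
  Printing1->Quincy: 5 boxes
  Printing1->Elko: 15 boxes
  Printing2->Quincy: 10 boxes
  Printing3->Boise: 10 boxes
Total cost = 225.
(Supply check: Printing1 ships 20; Printing2 ships 10; Printing3 ships 10.)

225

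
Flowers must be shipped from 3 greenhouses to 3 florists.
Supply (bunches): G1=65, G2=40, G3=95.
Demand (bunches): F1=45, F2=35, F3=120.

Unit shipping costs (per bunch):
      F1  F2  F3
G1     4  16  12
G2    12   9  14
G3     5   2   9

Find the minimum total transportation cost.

One minimum-cost allocation:
  G1 to F1: 45 × 4 = 180
  G1 to F3: 20 × 12 = 240
  G2 to F3: 40 × 14 = 560
  G3 to F2: 35 × 2 = 70
  G3 to F3: 60 × 9 = 540
Total = 180 + 240 + 560 + 70 + 540 = 1590.
(Supply check: G1 ships 65; G2 ships 40; G3 ships 95.)

1590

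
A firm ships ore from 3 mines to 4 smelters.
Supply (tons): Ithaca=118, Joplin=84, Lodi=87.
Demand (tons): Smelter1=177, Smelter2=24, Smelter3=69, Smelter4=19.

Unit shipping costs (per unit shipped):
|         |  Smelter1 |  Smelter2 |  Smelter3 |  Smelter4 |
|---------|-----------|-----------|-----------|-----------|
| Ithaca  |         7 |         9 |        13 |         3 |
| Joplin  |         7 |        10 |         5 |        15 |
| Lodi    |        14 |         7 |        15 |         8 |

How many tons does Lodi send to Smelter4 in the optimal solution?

19

The minimum-cost plan:
  Ithaca–Smelter1: 118 × 7 = 826
  Joplin–Smelter1: 15 × 7 = 105
  Joplin–Smelter3: 69 × 5 = 345
  Lodi–Smelter1: 44 × 14 = 616
  Lodi–Smelter2: 24 × 7 = 168
  Lodi–Smelter4: 19 × 8 = 152
Total cost = 2212.
So Lodi→Smelter4 carries 19 tons.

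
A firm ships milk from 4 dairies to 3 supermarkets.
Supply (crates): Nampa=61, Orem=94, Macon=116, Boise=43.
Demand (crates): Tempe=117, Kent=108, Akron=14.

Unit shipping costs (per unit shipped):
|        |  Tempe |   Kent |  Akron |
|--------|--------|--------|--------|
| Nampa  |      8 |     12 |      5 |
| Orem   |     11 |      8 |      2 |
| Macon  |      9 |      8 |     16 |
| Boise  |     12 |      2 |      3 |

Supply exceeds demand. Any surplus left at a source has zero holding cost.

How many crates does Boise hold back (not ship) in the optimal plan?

0

An optimal plan:
  Nampa→Tempe: 61 × 8 = 488
  Orem→Kent: 5 × 8 = 40
  Orem→Akron: 14 × 2 = 28
  Macon→Tempe: 56 × 9 = 504
  Macon→Kent: 60 × 8 = 480
  Boise→Kent: 43 × 2 = 86
Total cost = 1626.
Boise ships 43 of its 43, leaving 0.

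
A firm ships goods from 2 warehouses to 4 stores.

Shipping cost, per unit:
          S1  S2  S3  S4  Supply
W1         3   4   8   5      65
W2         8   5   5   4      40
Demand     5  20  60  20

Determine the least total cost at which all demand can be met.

555

One minimum-cost allocation:
  W1→S1: 5 × 3 = 15
  W1→S2: 20 × 4 = 80
  W1→S3: 20 × 8 = 160
  W1→S4: 20 × 5 = 100
  W2→S3: 40 × 5 = 200
Total = 15 + 80 + 160 + 100 + 200 = 555.
(Supply check: W1 ships 65; W2 ships 40.)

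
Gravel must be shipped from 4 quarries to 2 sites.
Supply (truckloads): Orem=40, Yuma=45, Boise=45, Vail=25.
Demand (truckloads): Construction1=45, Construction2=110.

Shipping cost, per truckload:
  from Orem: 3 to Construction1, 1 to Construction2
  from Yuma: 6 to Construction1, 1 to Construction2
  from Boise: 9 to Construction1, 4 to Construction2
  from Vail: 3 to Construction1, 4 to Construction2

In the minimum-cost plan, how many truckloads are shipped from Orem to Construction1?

20

Optimal shipments:
  Orem–Construction1: 20 × 3 = 60
  Orem–Construction2: 20 × 1 = 20
  Yuma–Construction2: 45 × 1 = 45
  Boise–Construction2: 45 × 4 = 180
  Vail–Construction1: 25 × 3 = 75
Total cost = 380.
So Orem→Construction1 carries 20 truckloads.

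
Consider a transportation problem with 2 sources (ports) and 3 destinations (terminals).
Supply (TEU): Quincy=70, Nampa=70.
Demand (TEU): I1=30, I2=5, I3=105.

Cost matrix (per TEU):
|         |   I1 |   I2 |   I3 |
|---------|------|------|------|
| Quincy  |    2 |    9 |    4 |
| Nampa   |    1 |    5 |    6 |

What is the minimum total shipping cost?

Optimal allocation:
  Quincy to I3: 70 TEU
  Nampa to I1: 30 TEU
  Nampa to I2: 5 TEU
  Nampa to I3: 35 TEU
Total cost = 545.

545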